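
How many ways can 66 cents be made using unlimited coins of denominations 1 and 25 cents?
Coefficient of x^66 in 1/(1-x^1) · 1/(1-x^25). Use j coins of 25 for j = 0..⌊66/25⌋ = 2, the rest in 1s: 2 + 1 = 3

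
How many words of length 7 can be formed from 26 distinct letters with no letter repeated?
P(26,7) = 26!/(26-7)! = 3315312000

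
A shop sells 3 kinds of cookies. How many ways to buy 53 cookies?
C(53+3-1, 3-1) = C(55, 2) = 1485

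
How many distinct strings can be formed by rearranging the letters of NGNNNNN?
7! / (1! × 6!) = 7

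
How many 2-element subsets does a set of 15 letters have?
C(15,2) = 15!/(2!×13!) = 105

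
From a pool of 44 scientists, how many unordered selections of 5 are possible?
C(44,5) = 44!/(5!×39!) = 1086008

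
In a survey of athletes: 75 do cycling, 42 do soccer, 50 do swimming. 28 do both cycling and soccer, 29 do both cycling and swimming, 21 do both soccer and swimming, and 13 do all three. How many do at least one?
|A∪B∪C| = 75+42+50-28-29-21+13 = 102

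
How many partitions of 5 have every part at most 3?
Let r_j(i) = number of partitions of i into parts ≤ j, for i = 0..5. r_1(i) = 1 for all i; r_j(i) = r_{j-1}(i) + r_j(i-j). Rows j = 2..3: ≤2: 1 1 2 2 3 3; ≤3: 1 1 2 3 4 5. r_3(5) = 5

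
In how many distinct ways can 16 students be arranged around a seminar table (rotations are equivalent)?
Circular: fix one position, arrange the rest. (16-1)! = 1307674368000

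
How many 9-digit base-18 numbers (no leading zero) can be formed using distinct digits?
First digit: 17 choices (nonzero). Then descending: 17 × 17 × 16 × 15 × 14 × 13 × 12 × 11 × 10 = 16663046400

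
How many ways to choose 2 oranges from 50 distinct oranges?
C(50,2) = 50!/(2!×48!) = 1225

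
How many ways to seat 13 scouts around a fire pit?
Circular: fix one position, arrange the rest. (13-1)! = 479001600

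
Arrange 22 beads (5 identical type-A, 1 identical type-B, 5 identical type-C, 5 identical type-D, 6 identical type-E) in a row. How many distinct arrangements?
22! / (5! × 1! × 5! × 5! × 6!) = 903421366848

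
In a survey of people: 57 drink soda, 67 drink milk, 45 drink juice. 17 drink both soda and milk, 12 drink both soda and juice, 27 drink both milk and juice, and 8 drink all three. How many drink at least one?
|A∪B∪C| = 57+67+45-17-12-27+8 = 121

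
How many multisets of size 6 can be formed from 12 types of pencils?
C(6+12-1, 12-1) = C(17, 11) = 12376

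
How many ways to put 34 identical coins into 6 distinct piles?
C(34+6-1, 6-1) = C(39, 5) = 575757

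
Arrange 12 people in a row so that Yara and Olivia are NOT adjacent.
Total - adjacent = 12! - (12-1)!×2 = 479001600 - 79833600 = 399168000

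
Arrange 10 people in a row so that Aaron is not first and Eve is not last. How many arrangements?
By inclusion-exclusion: 10! - 2×(10-1)! + (10-2)! = 3628800 - 725760 + 40320 = 2943360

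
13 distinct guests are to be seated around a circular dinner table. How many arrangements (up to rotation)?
Circular: fix one position, arrange the rest. (13-1)! = 479001600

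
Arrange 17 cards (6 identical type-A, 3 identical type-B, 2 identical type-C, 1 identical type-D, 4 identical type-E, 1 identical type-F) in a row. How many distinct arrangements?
17! / (6! × 3! × 2! × 1! × 4! × 1!) = 1715313600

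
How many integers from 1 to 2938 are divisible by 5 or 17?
⌊2938/5⌋ + ⌊2938/17⌋ - ⌊2938/85⌋ = 587 + 172 - 34 = 725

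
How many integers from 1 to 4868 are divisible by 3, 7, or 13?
⌊4868/3⌋+⌊4868/7⌋+⌊4868/13⌋ - ⌊4868/21⌋-⌊4868/39⌋-⌊4868/91⌋ + ⌊4868/273⌋ = 1622+695+374 - 231-124-53 + 17 = 2300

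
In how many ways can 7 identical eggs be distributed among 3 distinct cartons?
C(7+3-1, 3-1) = C(9, 2) = 36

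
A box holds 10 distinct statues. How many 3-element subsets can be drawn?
C(10,3) = 10!/(3!×7!) = 120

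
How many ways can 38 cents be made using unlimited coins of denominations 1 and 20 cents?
Coefficient of x^38 in 1/(1-x^1) · 1/(1-x^20). Use j coins of 20 for j = 0..⌊38/20⌋ = 1, the rest in 1s: 1 + 1 = 2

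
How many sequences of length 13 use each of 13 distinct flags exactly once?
13! = 6227020800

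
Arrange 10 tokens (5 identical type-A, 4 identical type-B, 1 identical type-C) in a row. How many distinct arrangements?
10! / (5! × 4! × 1!) = 1260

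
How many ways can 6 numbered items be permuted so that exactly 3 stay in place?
Choose the 3 fixed points C(6,3) = 20, derange the rest: !3 = Σ_{j=0}^{3} (-1)^j·3!/j! = 6 - 6 + 3 - 1 = 2. Product = 20 × 2 = 40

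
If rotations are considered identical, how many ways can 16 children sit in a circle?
Circular: fix one position, arrange the rest. (16-1)! = 1307674368000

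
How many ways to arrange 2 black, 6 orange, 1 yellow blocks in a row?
9! / (2! × 6! × 1!) = 252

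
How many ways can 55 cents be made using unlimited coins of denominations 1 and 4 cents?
Coefficient of x^55 in 1/(1-x^1) · 1/(1-x^4). Use j coins of 4 for j = 0..⌊55/4⌋ = 13, the rest in 1s: 13 + 1 = 14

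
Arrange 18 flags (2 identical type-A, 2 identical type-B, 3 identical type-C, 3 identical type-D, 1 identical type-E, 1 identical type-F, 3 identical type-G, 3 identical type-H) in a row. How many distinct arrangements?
18! / (2! × 2! × 3! × 3! × 1! × 1! × 3! × 3!) = 1235025792000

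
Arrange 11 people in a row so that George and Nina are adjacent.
Treat as block: (11-1)! × 2! = 3628800 × 2 = 7257600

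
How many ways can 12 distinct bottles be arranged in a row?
12! = 479001600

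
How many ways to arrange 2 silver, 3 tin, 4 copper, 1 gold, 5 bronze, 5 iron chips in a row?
20! / (2! × 3! × 4! × 1! × 5! × 5!) = 586637251200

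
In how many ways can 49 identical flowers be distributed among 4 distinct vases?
C(49+4-1, 4-1) = C(52, 3) = 22100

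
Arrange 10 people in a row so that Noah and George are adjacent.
Treat as block: (10-1)! × 2! = 362880 × 2 = 725760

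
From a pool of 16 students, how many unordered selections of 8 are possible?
C(16,8) = 16!/(8!×8!) = 12870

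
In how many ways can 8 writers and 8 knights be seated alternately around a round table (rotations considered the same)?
Fix one of the writers: (8-1)! ways for the remaining writers, × 8! ways for the knights = 5040 × 40320 = 203212800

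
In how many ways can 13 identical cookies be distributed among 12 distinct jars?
C(13+12-1, 12-1) = C(24, 11) = 2496144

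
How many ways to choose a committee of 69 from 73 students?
C(73,69) = 73!/(69!×4!) = 1088430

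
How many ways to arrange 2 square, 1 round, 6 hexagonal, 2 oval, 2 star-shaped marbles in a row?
13! / (2! × 1! × 6! × 2! × 2!) = 1081080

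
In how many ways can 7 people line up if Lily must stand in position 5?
Fix one position: (7-1)! = 720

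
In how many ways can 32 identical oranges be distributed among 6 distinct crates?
C(32+6-1, 6-1) = C(37, 5) = 435897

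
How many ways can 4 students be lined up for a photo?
4! = 24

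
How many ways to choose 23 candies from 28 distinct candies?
C(28,23) = 28!/(23!×5!) = 98280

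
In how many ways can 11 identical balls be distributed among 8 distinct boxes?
C(11+8-1, 8-1) = C(18, 7) = 31824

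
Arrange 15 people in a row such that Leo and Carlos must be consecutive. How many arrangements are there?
Treat the 2 as one block: (15-2+1)! × 2! = 87178291200 × 2 = 174356582400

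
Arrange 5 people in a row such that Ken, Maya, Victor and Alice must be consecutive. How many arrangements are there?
Treat the 4 as one block: (5-4+1)! × 4! = 2 × 24 = 48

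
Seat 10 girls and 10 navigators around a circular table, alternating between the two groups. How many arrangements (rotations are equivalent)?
Fix one of the girls: (10-1)! ways for the remaining girls, × 10! ways for the navigators = 362880 × 3628800 = 1316818944000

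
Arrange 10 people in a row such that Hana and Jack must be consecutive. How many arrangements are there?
Treat the 2 as one block: (10-2+1)! × 2! = 362880 × 2 = 725760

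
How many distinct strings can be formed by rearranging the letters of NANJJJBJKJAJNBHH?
16! / (2! × 1! × 3! × 6! × 2! × 2!) = 605404800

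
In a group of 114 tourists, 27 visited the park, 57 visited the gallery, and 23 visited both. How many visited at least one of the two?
|A∪B| = |A| + |B| - |A∩B| = 27 + 57 - 23 = 61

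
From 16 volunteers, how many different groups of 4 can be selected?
C(16,4) = 16!/(4!×12!) = 1820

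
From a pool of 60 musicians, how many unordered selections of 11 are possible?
C(60,11) = 60!/(11!×49!) = 342700125300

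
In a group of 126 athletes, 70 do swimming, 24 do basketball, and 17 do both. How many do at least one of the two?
|A∪B| = |A| + |B| - |A∩B| = 70 + 24 - 17 = 77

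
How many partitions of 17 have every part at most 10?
Let r_j(i) = number of partitions of i into parts ≤ j, for i = 0..17. r_1(i) = 1 for all i; r_j(i) = r_{j-1}(i) + r_j(i-j). Rows j = 2..10: ≤2: 1 1 2 2 3 3 4 4 5 5 6 6 7 7 8 8 9 9; ≤3: 1 1 2 3 4 5 7 8 10 12 14 16 19 21 24 27 30 33; ≤4: 1 1 2 3 5 6 9 11 15 18 23 27 34 39 47 54 64 72; ≤5: 1 1 2 3 5 7 10 13 18 23 30 37 47 57 70 84 101 119; ≤6: 1 1 2 3 5 7 11 14 20 26 35 44 58 71 90 110 136 163; ≤7: 1 1 2 3 5 7 11 15 21 28 38 49 65 82 105 131 164 201; ≤8: 1 1 2 3 5 7 11 15 22 29 40 52 70 89 116 146 186 230; ≤9: 1 1 2 3 5 7 11 15 22 30 41 54 73 94 123 157 201 252; ≤10: 1 1 2 3 5 7 11 15 22 30 42 55 75 97 128 164 212 267. r_10(17) = 267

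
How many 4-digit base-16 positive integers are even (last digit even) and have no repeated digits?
Last∈{0,2,4,6,8,10,12,14}. Last=0: 2730. Last nonzero: 7×14×P(14,2) = 17836. Total = 20566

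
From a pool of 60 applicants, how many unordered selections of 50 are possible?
C(60,50) = 60!/(50!×10!) = 75394027566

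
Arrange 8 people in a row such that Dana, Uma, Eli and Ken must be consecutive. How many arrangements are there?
Treat the 4 as one block: (8-4+1)! × 4! = 120 × 24 = 2880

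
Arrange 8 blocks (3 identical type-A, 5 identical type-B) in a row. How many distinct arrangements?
8! / (3! × 5!) = 56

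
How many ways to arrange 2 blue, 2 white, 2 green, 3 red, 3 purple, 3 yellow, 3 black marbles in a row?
18! / (2! × 2! × 2! × 3! × 3! × 3! × 3!) = 617512896000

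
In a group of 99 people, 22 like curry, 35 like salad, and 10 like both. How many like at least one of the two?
|A∪B| = |A| + |B| - |A∩B| = 22 + 35 - 10 = 47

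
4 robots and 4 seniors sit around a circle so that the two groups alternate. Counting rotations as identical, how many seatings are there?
Fix one of the robots: (4-1)! ways for the remaining robots, × 4! ways for the seniors = 6 × 24 = 144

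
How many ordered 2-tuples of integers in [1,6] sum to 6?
Coefficient of x^6 in (x + x² + ... + x^6)^2. By inclusion-exclusion on dice exceeding 6: Σ_j (-1)^j C(2,j)·C(6-1-6j, 1) = C(2,0)·C(5,1) = 1·5 = 5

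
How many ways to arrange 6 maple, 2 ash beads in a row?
8! / (6! × 2!) = 28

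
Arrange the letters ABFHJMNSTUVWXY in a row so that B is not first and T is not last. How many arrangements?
By inclusion-exclusion: 14! - 2×(14-1)! + (14-2)! = 87178291200 - 12454041600 + 479001600 = 75203251200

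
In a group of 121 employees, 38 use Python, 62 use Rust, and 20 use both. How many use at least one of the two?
|A∪B| = |A| + |B| - |A∩B| = 38 + 62 - 20 = 80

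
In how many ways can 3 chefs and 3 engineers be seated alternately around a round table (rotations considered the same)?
Fix one of the chefs: (3-1)! ways for the remaining chefs, × 3! ways for the engineers = 2 × 6 = 12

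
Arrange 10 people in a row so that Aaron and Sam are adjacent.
Treat as block: (10-1)! × 2! = 362880 × 2 = 725760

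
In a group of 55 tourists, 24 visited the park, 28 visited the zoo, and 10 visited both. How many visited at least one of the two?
|A∪B| = |A| + |B| - |A∩B| = 24 + 28 - 10 = 42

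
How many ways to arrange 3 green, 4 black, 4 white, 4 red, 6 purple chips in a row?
21! / (3! × 4! × 4! × 4! × 6!) = 855512658000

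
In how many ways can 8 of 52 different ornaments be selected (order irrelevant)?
C(52,8) = 52!/(8!×44!) = 752538150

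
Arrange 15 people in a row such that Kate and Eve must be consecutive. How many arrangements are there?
Treat the 2 as one block: (15-2+1)! × 2! = 87178291200 × 2 = 174356582400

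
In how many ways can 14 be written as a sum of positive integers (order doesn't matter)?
Pentagonal recurrence p(n) = p(n-1) + p(n-2) - p(n-5) - p(n-7) + p(n-12) + p(n-15) - ... gives p(0..13) = 1, 1, 2, 3, 5, 7, 11, 15, 22, 30, 42, 56, 77, 101. p(14) = p(13) + p(12) - p(9) - p(7) + p(2) = 101 + 77 - 30 - 15 + 2 = 135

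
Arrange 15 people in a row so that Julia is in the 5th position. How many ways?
Fix one position: (15-1)! = 87178291200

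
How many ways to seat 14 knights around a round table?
Circular: fix one position, arrange the rest. (14-1)! = 6227020800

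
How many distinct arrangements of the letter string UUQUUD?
6! / (1! × 4! × 1!) = 30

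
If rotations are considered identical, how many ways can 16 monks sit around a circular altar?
Circular: fix one position, arrange the rest. (16-1)! = 1307674368000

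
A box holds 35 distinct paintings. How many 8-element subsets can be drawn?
C(35,8) = 35!/(8!×27!) = 23535820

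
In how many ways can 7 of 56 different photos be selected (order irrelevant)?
C(56,7) = 56!/(7!×49!) = 231917400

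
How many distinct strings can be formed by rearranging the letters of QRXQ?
4! / (1! × 2! × 1!) = 12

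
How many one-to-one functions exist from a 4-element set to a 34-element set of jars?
P(34,4) = 34!/(34-4)! = 1113024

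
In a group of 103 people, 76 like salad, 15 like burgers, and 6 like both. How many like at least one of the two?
|A∪B| = |A| + |B| - |A∩B| = 76 + 15 - 6 = 85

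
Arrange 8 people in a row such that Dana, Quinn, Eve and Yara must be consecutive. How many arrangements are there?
Treat the 4 as one block: (8-4+1)! × 4! = 120 × 24 = 2880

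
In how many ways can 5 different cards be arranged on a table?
5! = 120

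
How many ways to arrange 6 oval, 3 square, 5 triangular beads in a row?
14! / (6! × 3! × 5!) = 168168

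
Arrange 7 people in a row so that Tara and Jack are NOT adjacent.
Total - adjacent = 7! - (7-1)!×2 = 5040 - 1440 = 3600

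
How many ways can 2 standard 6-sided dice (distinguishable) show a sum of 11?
Coefficient of x^11 in (x + x² + ... + x^6)^2. By inclusion-exclusion on dice exceeding 6: Σ_j (-1)^j C(2,j)·C(11-1-6j, 1) = C(2,0)·C(10,1) - C(2,1)·C(4,1) = 1·10 - 2·4 = 2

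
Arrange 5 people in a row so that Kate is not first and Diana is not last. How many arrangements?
By inclusion-exclusion: 5! - 2×(5-1)! + (5-2)! = 120 - 48 + 6 = 78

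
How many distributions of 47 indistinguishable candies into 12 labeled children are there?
C(47+12-1, 12-1) = C(58, 11) = 227692286640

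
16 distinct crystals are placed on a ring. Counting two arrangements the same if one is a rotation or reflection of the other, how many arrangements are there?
(16-1)!/2 = 1307674368000/2 = 653837184000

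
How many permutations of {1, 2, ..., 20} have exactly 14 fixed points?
Choose the 14 fixed points C(20,14) = 38760, derange the rest: !6 = Σ_{j=0}^{6} (-1)^j·6!/j! = 720 - 720 + 360 - 120 + 30 - 6 + 1 = 265. Product = 38760 × 265 = 10271400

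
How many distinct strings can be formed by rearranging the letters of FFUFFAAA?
8! / (4! × 3! × 1!) = 280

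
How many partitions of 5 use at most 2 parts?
By conjugation, equals partitions of 5 into parts ≤ 2. Let r_j(i) = number of partitions of i into parts ≤ j, for i = 0..5. r_1(i) = 1 for all i; r_j(i) = r_{j-1}(i) + r_j(i-j). Rows j = 2..2: ≤2: 1 1 2 2 3 3. r_2(5) = 3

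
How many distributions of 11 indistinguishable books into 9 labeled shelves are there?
C(11+9-1, 9-1) = C(19, 8) = 75582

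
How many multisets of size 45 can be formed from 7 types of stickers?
C(45+7-1, 7-1) = C(51, 6) = 18009460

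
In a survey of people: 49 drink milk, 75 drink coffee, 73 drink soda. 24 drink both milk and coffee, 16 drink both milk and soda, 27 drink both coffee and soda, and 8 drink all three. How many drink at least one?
|A∪B∪C| = 49+75+73-24-16-27+8 = 138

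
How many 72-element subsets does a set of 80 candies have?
C(80,72) = 80!/(72!×8!) = 28987537150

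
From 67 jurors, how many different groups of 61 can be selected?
C(67,61) = 67!/(61!×6!) = 99795696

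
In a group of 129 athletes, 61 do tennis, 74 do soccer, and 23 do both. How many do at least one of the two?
|A∪B| = |A| + |B| - |A∩B| = 61 + 74 - 23 = 112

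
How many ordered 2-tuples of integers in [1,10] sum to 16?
Coefficient of x^16 in (x + x² + ... + x^10)^2. By inclusion-exclusion on dice exceeding 10: Σ_j (-1)^j C(2,j)·C(16-1-10j, 1) = C(2,0)·C(15,1) - C(2,1)·C(5,1) = 1·15 - 2·5 = 5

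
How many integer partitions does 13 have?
Pentagonal recurrence p(n) = p(n-1) + p(n-2) - p(n-5) - p(n-7) + p(n-12) + p(n-15) - ... gives p(0..12) = 1, 1, 2, 3, 5, 7, 11, 15, 22, 30, 42, 56, 77. p(13) = p(12) + p(11) - p(8) - p(6) + p(1) = 77 + 56 - 22 - 11 + 1 = 101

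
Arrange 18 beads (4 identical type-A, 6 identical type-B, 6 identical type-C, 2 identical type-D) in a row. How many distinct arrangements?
18! / (4! × 6! × 6! × 2!) = 257297040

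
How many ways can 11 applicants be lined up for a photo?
11! = 39916800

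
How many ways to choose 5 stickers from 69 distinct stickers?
C(69,5) = 69!/(5!×64!) = 11238513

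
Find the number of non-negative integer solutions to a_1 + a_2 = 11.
C(11+2-1, 2-1) = C(12, 1) = 12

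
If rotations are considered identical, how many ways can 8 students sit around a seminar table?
Circular: fix one position, arrange the rest. (8-1)! = 5040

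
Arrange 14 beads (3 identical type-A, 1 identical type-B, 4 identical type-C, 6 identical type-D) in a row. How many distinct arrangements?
14! / (3! × 1! × 4! × 6!) = 840840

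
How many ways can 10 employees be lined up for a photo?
10! = 3628800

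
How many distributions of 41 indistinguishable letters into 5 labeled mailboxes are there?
C(41+5-1, 5-1) = C(45, 4) = 148995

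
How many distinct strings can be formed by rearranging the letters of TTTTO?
5! / (1! × 4!) = 5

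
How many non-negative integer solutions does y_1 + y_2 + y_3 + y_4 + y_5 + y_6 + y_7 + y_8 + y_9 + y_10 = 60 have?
C(60+10-1, 10-1) = C(69, 9) = 56672074888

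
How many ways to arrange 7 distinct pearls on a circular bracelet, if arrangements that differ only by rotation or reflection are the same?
(7-1)!/2 = 720/2 = 360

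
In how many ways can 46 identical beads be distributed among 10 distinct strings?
C(46+10-1, 10-1) = C(55, 9) = 6358402050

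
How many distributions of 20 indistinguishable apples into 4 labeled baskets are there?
C(20+4-1, 4-1) = C(23, 3) = 1771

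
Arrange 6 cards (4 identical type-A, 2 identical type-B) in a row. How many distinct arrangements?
6! / (4! × 2!) = 15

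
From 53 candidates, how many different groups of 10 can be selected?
C(53,10) = 53!/(10!×43!) = 19499099620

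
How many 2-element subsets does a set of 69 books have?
C(69,2) = 69!/(2!×67!) = 2346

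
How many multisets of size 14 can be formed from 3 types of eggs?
C(14+3-1, 3-1) = C(16, 2) = 120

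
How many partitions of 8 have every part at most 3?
Let r_j(i) = number of partitions of i into parts ≤ j, for i = 0..8. r_1(i) = 1 for all i; r_j(i) = r_{j-1}(i) + r_j(i-j). Rows j = 2..3: ≤2: 1 1 2 2 3 3 4 4 5; ≤3: 1 1 2 3 4 5 7 8 10. r_3(8) = 10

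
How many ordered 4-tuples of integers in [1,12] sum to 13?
Coefficient of x^13 in (x + x² + ... + x^12)^4. By inclusion-exclusion on dice exceeding 12: Σ_j (-1)^j C(4,j)·C(13-1-12j, 3) = C(4,0)·C(12,3) = 1·220 = 220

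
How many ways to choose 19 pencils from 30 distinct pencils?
C(30,19) = 30!/(19!×11!) = 54627300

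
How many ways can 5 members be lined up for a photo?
5! = 120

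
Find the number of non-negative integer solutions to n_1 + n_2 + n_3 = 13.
C(13+3-1, 3-1) = C(15, 2) = 105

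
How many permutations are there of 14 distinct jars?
14! = 87178291200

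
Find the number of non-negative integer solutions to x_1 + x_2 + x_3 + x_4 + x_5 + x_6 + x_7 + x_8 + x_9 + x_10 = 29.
C(29+10-1, 10-1) = C(38, 9) = 163011640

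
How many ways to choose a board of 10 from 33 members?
C(33,10) = 33!/(10!×23!) = 92561040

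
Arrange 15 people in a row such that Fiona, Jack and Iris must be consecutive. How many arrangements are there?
Treat the 3 as one block: (15-3+1)! × 3! = 6227020800 × 6 = 37362124800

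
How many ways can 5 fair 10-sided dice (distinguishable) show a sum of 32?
Coefficient of x^32 in (x + x² + ... + x^10)^5. By inclusion-exclusion on dice exceeding 10: Σ_j (-1)^j C(5,j)·C(32-1-10j, 4) = C(5,0)·C(31,4) - C(5,1)·C(21,4) + C(5,2)·C(11,4) = 1·31465 - 5·5985 + 10·330 = 4840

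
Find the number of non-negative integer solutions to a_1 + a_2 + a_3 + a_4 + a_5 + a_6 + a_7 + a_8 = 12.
C(12+8-1, 8-1) = C(19, 7) = 50388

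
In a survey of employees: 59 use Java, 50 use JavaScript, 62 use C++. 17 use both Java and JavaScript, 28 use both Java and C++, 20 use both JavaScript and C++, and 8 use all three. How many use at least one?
|A∪B∪C| = 59+50+62-17-28-20+8 = 114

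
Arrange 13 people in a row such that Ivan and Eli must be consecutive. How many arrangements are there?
Treat the 2 as one block: (13-2+1)! × 2! = 479001600 × 2 = 958003200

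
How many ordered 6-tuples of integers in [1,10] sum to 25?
Coefficient of x^25 in (x + x² + ... + x^10)^6. By inclusion-exclusion on dice exceeding 10: Σ_j (-1)^j C(6,j)·C(25-1-10j, 5) = C(6,0)·C(24,5) - C(6,1)·C(14,5) = 1·42504 - 6·2002 = 30492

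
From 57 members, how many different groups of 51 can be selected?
C(57,51) = 57!/(51!×6!) = 36288252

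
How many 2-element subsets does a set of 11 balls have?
C(11,2) = 11!/(2!×9!) = 55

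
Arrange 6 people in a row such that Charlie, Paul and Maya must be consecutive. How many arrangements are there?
Treat the 3 as one block: (6-3+1)! × 3! = 24 × 6 = 144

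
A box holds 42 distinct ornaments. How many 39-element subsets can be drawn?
C(42,39) = 42!/(39!×3!) = 11480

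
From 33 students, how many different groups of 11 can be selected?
C(33,11) = 33!/(11!×22!) = 193536720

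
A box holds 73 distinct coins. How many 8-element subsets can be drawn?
C(73,8) = 73!/(8!×65!) = 13442126049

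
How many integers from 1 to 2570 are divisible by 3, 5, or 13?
⌊2570/3⌋+⌊2570/5⌋+⌊2570/13⌋ - ⌊2570/15⌋-⌊2570/39⌋-⌊2570/65⌋ + ⌊2570/195⌋ = 856+514+197 - 171-65-39 + 13 = 1305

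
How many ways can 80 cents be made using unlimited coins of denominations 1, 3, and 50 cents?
Coefficient of x^80 in 1/(1-x^1) · 1/(1-x^3) · 1/(1-x^50). Case on j = number of 50-cent coins (j = 0..1); remainder r = 80 - 50j is made from {1,3} in ⌊r/3⌋+1 ways. r = 80, 30 → 27 + 11 = 38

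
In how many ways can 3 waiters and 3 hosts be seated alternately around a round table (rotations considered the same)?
Fix one of the waiters: (3-1)! ways for the remaining waiters, × 3! ways for the hosts = 2 × 6 = 12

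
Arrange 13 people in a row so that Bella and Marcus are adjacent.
Treat as block: (13-1)! × 2! = 479001600 × 2 = 958003200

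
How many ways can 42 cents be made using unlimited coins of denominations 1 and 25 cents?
Coefficient of x^42 in 1/(1-x^1) · 1/(1-x^25). Use j coins of 25 for j = 0..⌊42/25⌋ = 1, the rest in 1s: 1 + 1 = 2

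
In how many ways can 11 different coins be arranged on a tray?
11! = 39916800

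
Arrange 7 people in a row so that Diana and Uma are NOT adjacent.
Total - adjacent = 7! - (7-1)!×2 = 5040 - 1440 = 3600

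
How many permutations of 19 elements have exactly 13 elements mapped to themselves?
Choose the 13 fixed points C(19,13) = 27132, derange the rest: !6 = Σ_{j=0}^{6} (-1)^j·6!/j! = 720 - 720 + 360 - 120 + 30 - 6 + 1 = 265. Product = 27132 × 265 = 7189980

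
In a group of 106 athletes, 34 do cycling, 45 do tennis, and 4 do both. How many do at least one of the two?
|A∪B| = |A| + |B| - |A∩B| = 34 + 45 - 4 = 75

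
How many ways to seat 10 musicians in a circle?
Circular: fix one position, arrange the rest. (10-1)! = 362880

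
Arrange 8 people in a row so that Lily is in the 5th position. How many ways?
Fix one position: (8-1)! = 5040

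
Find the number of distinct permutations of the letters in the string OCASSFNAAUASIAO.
15! / (2! × 1! × 5! × 1! × 1! × 3! × 1! × 1!) = 908107200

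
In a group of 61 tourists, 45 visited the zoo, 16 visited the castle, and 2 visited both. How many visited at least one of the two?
|A∪B| = |A| + |B| - |A∩B| = 45 + 16 - 2 = 59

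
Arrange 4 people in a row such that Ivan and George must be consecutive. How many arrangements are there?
Treat the 2 as one block: (4-2+1)! × 2! = 6 × 2 = 12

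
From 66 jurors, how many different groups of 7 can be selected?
C(66,7) = 66!/(7!×59!) = 778789440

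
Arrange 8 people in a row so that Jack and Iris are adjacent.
Treat as block: (8-1)! × 2! = 5040 × 2 = 10080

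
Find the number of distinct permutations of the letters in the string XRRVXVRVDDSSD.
13! / (3! × 3! × 2! × 2! × 3!) = 7207200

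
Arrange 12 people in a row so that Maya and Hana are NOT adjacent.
Total - adjacent = 12! - (12-1)!×2 = 479001600 - 79833600 = 399168000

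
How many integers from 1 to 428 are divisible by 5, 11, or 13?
⌊428/5⌋+⌊428/11⌋+⌊428/13⌋ - ⌊428/55⌋-⌊428/65⌋-⌊428/143⌋ + ⌊428/715⌋ = 85+38+32 - 7-6-2 + 0 = 140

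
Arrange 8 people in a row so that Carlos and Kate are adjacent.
Treat as block: (8-1)! × 2! = 5040 × 2 = 10080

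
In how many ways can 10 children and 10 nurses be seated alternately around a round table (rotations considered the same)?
Fix one of the children: (10-1)! ways for the remaining children, × 10! ways for the nurses = 362880 × 3628800 = 1316818944000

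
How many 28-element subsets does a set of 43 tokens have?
C(43,28) = 43!/(28!×15!) = 151532656696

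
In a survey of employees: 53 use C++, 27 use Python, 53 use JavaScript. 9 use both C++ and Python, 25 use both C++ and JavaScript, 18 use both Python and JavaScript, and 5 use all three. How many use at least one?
|A∪B∪C| = 53+27+53-9-25-18+5 = 86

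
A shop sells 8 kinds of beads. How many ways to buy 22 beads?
C(22+8-1, 8-1) = C(29, 7) = 1560780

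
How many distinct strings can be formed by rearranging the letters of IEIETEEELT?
10! / (5! × 1! × 2! × 2!) = 7560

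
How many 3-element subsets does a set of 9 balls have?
C(9,3) = 9!/(3!×6!) = 84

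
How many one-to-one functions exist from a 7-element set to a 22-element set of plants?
P(22,7) = 22!/(22-7)! = 859541760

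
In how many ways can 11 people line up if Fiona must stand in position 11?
Fix one position: (11-1)! = 3628800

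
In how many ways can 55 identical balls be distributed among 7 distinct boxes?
C(55+7-1, 7-1) = C(61, 6) = 55525372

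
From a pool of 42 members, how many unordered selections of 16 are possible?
C(42,16) = 42!/(16!×26!) = 166509721602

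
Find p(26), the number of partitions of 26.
Pentagonal recurrence p(n) = p(n-1) + p(n-2) - p(n-5) - p(n-7) + p(n-12) + p(n-15) - ... gives p(0..25) = 1, 1, 2, 3, 5, 7, 11, 15, 22, 30, 42, 56, 77, 101, 135, 176, 231, 297, 385, 490, 627, 792, 1002, 1255, 1575, 1958. p(26) = p(25) + p(24) - p(21) - p(19) + p(14) + p(11) - p(4) - p(0) = 1958 + 1575 - 792 - 490 + 135 + 56 - 5 - 1 = 2436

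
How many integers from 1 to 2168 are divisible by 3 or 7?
⌊2168/3⌋ + ⌊2168/7⌋ - ⌊2168/21⌋ = 722 + 309 - 103 = 928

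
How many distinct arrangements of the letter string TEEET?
5! / (3! × 2!) = 10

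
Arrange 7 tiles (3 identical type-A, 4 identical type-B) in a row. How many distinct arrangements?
7! / (3! × 4!) = 35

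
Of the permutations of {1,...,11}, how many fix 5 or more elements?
Exactly j fixed points: C(11,j)·!(11-j); sum over j ≥ 5 (derangement numbers via !m = (m-1)·(!(m-1) + !(m-2)): !0..!6 = 1, 0, 1, 2, 9, 44, 265). Σ_{j=5}^{11} C(11,j)·!(11-j) = C(11,5)·!6 + C(11,6)·!5 + C(11,7)·!4 + C(11,8)·!3 + C(11,9)·!2 + C(11,10)·!1 + C(11,11)·!0 = 462·265 + 462·44 + 330·9 + 165·2 + 55·1 + 11·0 + 1·1 = 146114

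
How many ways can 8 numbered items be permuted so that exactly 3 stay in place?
Choose the 3 fixed points C(8,3) = 56, derange the rest: !5 = Σ_{j=0}^{5} (-1)^j·5!/j! = 120 - 120 + 60 - 20 + 5 - 1 = 44. Product = 56 × 44 = 2464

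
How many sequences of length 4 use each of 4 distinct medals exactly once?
4! = 24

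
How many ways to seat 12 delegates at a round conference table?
Circular: fix one position, arrange the rest. (12-1)! = 39916800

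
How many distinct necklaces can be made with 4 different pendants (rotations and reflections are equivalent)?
(4-1)!/2 = 6/2 = 3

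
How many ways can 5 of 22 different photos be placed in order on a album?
P(22,5) = 22!/(22-5)! = 3160080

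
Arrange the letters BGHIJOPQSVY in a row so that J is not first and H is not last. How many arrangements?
By inclusion-exclusion: 11! - 2×(11-1)! + (11-2)! = 39916800 - 7257600 + 362880 = 33022080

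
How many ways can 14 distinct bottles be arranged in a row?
14! = 87178291200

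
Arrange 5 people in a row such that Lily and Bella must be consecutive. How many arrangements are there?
Treat the 2 as one block: (5-2+1)! × 2! = 24 × 2 = 48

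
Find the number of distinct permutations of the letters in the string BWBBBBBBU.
9! / (1! × 1! × 7!) = 72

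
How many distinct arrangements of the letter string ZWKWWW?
6! / (1! × 4! × 1!) = 30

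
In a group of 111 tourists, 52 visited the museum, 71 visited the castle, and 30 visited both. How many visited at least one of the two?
|A∪B| = |A| + |B| - |A∩B| = 52 + 71 - 30 = 93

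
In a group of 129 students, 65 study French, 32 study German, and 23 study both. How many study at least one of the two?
|A∪B| = |A| + |B| - |A∩B| = 65 + 32 - 23 = 74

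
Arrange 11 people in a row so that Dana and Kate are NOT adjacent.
Total - adjacent = 11! - (11-1)!×2 = 39916800 - 7257600 = 32659200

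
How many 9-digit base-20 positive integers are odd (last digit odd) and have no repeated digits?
Last∈{1,3,5,7,9,11,13,15,17,19}. Last=0: 0. Last nonzero: 10×18×P(18,7) = 28870732800. Total = 28870732800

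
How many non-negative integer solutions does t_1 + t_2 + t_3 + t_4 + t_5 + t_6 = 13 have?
C(13+6-1, 6-1) = C(18, 5) = 8568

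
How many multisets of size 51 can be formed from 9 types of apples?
C(51+9-1, 9-1) = C(59, 8) = 2217471399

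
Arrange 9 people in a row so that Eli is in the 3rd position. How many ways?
Fix one position: (9-1)! = 40320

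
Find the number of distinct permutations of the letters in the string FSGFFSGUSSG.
11! / (3! × 3! × 1! × 4!) = 46200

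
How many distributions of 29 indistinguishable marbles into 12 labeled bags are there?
C(29+12-1, 12-1) = C(40, 11) = 2311801440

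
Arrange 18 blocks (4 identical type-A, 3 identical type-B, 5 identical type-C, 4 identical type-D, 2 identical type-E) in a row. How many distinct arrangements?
18! / (4! × 3! × 5! × 4! × 2!) = 7718911200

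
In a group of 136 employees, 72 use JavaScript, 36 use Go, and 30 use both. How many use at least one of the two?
|A∪B| = |A| + |B| - |A∩B| = 72 + 36 - 30 = 78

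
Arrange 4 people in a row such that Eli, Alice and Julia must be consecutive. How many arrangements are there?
Treat the 3 as one block: (4-3+1)! × 3! = 2 × 6 = 12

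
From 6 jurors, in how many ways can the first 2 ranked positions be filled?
P(6,2) = 6!/(6-2)! = 30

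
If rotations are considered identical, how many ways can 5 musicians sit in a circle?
Circular: fix one position, arrange the rest. (5-1)! = 24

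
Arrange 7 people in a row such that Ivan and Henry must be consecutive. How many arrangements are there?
Treat the 2 as one block: (7-2+1)! × 2! = 720 × 2 = 1440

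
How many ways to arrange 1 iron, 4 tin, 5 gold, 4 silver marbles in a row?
14! / (1! × 4! × 5! × 4!) = 1261260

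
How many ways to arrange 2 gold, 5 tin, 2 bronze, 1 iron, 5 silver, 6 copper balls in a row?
21! / (2! × 5! × 2! × 1! × 5! × 6!) = 1231938227520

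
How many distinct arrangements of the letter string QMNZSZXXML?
10! / (2! × 1! × 1! × 1! × 1! × 2! × 2!) = 453600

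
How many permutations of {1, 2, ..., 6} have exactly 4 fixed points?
Choose the 4 fixed points C(6,4) = 15, derange the rest: !2 = Σ_{j=0}^{2} (-1)^j·2!/j! = 2 - 2 + 1 = 1. Product = 15 × 1 = 15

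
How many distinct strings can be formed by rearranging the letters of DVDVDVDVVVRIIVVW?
16! / (2! × 1! × 8! × 1! × 4!) = 10810800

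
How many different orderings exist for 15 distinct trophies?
15! = 1307674368000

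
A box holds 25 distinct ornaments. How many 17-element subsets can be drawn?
C(25,17) = 25!/(17!×8!) = 1081575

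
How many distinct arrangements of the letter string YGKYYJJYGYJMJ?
13! / (1! × 4! × 5! × 1! × 2!) = 1081080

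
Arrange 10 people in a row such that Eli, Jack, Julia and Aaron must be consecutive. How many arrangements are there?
Treat the 4 as one block: (10-4+1)! × 4! = 5040 × 24 = 120960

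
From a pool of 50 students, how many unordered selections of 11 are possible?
C(50,11) = 50!/(11!×39!) = 37353738800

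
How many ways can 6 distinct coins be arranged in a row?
6! = 720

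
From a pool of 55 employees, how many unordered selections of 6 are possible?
C(55,6) = 55!/(6!×49!) = 28989675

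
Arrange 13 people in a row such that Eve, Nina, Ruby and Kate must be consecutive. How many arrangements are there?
Treat the 4 as one block: (13-4+1)! × 4! = 3628800 × 24 = 87091200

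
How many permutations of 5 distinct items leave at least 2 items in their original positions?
Exactly j fixed points: C(5,j)·!(5-j); sum over j ≥ 2 (derangement numbers via !m = (m-1)·(!(m-1) + !(m-2)): !0..!3 = 1, 0, 1, 2). Σ_{j=2}^{5} C(5,j)·!(5-j) = C(5,2)·!3 + C(5,3)·!2 + C(5,4)·!1 + C(5,5)·!0 = 10·2 + 10·1 + 5·0 + 1·1 = 31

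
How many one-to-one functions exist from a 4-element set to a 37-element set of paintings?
P(37,4) = 37!/(37-4)! = 1585080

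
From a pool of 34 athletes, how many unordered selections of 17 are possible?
C(34,17) = 34!/(17!×17!) = 2333606220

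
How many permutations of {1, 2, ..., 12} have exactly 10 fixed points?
Choose the 10 fixed points C(12,10) = 66, derange the rest: !2 = Σ_{j=0}^{2} (-1)^j·2!/j! = 2 - 2 + 1 = 1. Product = 66 × 1 = 66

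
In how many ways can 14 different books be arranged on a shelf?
14! = 87178291200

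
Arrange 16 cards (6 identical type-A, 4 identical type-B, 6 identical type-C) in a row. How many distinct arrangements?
16! / (6! × 4! × 6!) = 1681680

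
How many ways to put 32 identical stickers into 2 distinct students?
C(32+2-1, 2-1) = C(33, 1) = 33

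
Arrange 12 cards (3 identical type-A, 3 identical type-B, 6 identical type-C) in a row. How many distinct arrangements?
12! / (3! × 3! × 6!) = 18480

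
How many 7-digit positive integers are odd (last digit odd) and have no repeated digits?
Last∈{1,3,5,7,9}. Last=0: 0. Last nonzero: 5×8×P(8,5) = 268800. Total = 268800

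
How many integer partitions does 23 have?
Pentagonal recurrence p(n) = p(n-1) + p(n-2) - p(n-5) - p(n-7) + p(n-12) + p(n-15) - ... gives p(0..22) = 1, 1, 2, 3, 5, 7, 11, 15, 22, 30, 42, 56, 77, 101, 135, 176, 231, 297, 385, 490, 627, 792, 1002. p(23) = p(22) + p(21) - p(18) - p(16) + p(11) + p(8) - p(1) = 1002 + 792 - 385 - 231 + 56 + 22 - 1 = 1255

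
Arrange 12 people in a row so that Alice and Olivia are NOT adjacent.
Total - adjacent = 12! - (12-1)!×2 = 479001600 - 79833600 = 399168000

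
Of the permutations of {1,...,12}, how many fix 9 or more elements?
Exactly j fixed points: C(12,j)·!(12-j); sum over j ≥ 9 (derangement numbers via !m = (m-1)·(!(m-1) + !(m-2)): !0..!3 = 1, 0, 1, 2). Σ_{j=9}^{12} C(12,j)·!(12-j) = C(12,9)·!3 + C(12,10)·!2 + C(12,11)·!1 + C(12,12)·!0 = 220·2 + 66·1 + 12·0 + 1·1 = 507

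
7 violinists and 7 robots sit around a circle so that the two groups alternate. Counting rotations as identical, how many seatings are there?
Fix one of the violinists: (7-1)! ways for the remaining violinists, × 7! ways for the robots = 720 × 5040 = 3628800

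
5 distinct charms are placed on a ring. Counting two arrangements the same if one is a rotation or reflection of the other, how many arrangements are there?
(5-1)!/2 = 24/2 = 12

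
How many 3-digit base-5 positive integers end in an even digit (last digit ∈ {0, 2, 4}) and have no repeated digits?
Last∈{0,2,4}. Last=0: 12. Last nonzero: 2×3×P(3,1) = 18. Total = 30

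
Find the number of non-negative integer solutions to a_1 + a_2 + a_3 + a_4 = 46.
C(46+4-1, 4-1) = C(49, 3) = 18424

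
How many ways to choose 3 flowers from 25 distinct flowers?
C(25,3) = 25!/(3!×22!) = 2300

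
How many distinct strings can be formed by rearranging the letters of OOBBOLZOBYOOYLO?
15! / (2! × 1! × 3! × 2! × 7!) = 10810800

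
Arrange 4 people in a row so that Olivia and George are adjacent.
Treat as block: (4-1)! × 2! = 6 × 2 = 12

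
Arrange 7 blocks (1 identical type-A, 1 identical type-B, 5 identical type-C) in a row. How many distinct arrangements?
7! / (1! × 1! × 5!) = 42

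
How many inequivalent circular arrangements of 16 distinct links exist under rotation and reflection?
(16-1)!/2 = 1307674368000/2 = 653837184000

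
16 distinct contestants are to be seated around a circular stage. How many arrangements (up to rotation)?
Circular: fix one position, arrange the rest. (16-1)! = 1307674368000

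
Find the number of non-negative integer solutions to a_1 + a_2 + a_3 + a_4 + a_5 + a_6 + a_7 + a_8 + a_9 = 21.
C(21+9-1, 9-1) = C(29, 8) = 4292145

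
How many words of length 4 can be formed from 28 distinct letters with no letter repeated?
P(28,4) = 28!/(28-4)! = 491400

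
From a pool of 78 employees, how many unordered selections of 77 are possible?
C(78,77) = 78!/(77!×1!) = 78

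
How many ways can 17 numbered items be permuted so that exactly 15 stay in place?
Choose the 15 fixed points C(17,15) = 136, derange the rest: !2 = Σ_{j=0}^{2} (-1)^j·2!/j! = 2 - 2 + 1 = 1. Product = 136 × 1 = 136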